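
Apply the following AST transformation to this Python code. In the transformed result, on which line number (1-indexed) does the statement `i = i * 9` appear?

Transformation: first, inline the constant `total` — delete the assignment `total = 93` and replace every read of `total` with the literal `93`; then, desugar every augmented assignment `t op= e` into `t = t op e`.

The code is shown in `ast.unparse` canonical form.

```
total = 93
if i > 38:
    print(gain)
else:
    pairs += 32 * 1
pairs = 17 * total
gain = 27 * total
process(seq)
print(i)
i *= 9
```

Transformed code:
if i > 38:
    print(gain)
else:
    pairs = pairs + 32 * 1
pairs = 17 * 93
gain = 27 * 93
process(seq)
print(i)
i = i * 9

9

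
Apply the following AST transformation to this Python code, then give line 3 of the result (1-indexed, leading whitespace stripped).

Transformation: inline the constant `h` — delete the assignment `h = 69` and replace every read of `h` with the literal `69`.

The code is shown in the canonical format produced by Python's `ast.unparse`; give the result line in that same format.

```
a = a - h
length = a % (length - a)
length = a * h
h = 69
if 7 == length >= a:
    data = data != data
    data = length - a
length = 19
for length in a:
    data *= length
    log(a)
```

Transformed code:
a = a - 69
length = a % (length - a)
length = a * 69
if 7 == length >= a:
    data = data != data
    data = length - a
length = 19
for length in a:
    data *= length
    log(a)

length = a * 69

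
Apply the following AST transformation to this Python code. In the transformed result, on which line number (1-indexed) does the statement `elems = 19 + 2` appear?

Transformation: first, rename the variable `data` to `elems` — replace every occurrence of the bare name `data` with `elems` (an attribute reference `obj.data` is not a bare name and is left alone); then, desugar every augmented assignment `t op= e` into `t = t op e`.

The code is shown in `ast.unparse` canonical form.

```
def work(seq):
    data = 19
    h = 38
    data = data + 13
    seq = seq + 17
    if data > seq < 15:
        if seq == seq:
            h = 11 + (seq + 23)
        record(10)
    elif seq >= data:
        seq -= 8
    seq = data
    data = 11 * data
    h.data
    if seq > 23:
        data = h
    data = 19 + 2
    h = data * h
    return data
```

17

Transformed code:
def work(seq):
    elems = 19
    h = 38
    elems = elems + 13
    seq = seq + 17
    if elems > seq < 15:
        if seq == seq:
            h = 11 + (seq + 23)
        record(10)
    elif seq >= elems:
        seq = seq - 8
    seq = elems
    elems = 11 * elems
    h.data
    if seq > 23:
        elems = h
    elems = 19 + 2
    h = elems * h
    return elems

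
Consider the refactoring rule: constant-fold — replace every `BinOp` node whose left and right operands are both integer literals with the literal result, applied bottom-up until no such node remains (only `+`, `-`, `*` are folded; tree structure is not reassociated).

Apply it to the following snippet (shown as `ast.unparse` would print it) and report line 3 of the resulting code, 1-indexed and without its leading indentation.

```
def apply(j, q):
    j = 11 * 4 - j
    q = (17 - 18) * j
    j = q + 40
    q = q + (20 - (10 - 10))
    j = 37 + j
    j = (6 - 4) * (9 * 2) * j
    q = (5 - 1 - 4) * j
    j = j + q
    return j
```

Transformed code:
def apply(j, q):
    j = 44 - j
    q = -1 * j
    j = q + 40
    q = q + 20
    j = 37 + j
    j = 36 * j
    q = 0 * j
    j = j + q
    return j

q = -1 * j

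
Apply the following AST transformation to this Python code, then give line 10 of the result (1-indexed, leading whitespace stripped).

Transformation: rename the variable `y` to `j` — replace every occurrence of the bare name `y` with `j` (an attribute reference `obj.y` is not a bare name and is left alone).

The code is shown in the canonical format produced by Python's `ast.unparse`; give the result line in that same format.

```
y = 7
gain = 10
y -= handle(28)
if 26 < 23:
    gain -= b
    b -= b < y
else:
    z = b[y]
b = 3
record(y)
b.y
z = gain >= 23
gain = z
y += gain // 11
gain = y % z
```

Transformed code:
j = 7
gain = 10
j -= handle(28)
if 26 < 23:
    gain -= b
    b -= b < j
else:
    z = b[j]
b = 3
record(j)
b.y
z = gain >= 23
gain = z
j += gain // 11
gain = j % z

record(j)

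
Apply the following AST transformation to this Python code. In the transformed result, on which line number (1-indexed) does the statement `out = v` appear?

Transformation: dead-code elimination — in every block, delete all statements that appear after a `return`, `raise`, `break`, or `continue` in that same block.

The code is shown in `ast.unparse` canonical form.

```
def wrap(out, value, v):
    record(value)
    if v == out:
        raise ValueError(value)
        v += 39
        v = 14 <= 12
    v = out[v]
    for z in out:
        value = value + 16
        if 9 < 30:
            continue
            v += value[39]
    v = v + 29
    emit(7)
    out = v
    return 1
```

12

Transformed code:
def wrap(out, value, v):
    record(value)
    if v == out:
        raise ValueError(value)
    v = out[v]
    for z in out:
        value = value + 16
        if 9 < 30:
            continue
    v = v + 29
    emit(7)
    out = v
    return 1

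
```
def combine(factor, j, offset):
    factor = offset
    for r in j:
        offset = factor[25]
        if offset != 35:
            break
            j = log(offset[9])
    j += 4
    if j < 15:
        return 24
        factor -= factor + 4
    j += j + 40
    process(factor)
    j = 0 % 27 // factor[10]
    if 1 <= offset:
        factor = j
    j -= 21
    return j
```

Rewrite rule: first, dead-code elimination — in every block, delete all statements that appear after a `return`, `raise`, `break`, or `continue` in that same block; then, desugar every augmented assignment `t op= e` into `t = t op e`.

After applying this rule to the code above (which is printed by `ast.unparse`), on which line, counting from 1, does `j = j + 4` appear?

Transformed code:
def combine(factor, j, offset):
    factor = offset
    for r in j:
        offset = factor[25]
        if offset != 35:
            break
    j = j + 4
    if j < 15:
        return 24
    j = j + (j + 40)
    process(factor)
    j = 0 % 27 // factor[10]
    if 1 <= offset:
        factor = j
    j = j - 21
    return j

7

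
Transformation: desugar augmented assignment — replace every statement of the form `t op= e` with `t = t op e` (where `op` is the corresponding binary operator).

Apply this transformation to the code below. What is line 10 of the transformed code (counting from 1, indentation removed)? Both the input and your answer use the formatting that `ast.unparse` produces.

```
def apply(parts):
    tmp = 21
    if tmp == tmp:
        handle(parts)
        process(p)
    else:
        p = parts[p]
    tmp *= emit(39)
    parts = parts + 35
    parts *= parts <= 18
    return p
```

Transformed code:
def apply(parts):
    tmp = 21
    if tmp == tmp:
        handle(parts)
        process(p)
    else:
        p = parts[p]
    tmp = tmp * emit(39)
    parts = parts + 35
    parts = parts * (parts <= 18)
    return p

parts = parts * (parts <= 18)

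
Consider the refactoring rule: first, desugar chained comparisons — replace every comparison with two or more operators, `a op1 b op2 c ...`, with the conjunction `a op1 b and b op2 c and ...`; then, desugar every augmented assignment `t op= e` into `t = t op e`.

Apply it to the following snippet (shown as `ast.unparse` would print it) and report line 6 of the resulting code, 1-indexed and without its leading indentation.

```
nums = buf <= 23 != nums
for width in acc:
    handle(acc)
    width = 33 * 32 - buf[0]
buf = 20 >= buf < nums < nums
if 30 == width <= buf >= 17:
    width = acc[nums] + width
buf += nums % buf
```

if 30 == width and width <= buf and (buf >= 17):

Transformed code:
nums = buf <= 23 and 23 != nums
for width in acc:
    handle(acc)
    width = 33 * 32 - buf[0]
buf = 20 >= buf and buf < nums and (nums < nums)
if 30 == width and width <= buf and (buf >= 17):
    width = acc[nums] + width
buf = buf + nums % buf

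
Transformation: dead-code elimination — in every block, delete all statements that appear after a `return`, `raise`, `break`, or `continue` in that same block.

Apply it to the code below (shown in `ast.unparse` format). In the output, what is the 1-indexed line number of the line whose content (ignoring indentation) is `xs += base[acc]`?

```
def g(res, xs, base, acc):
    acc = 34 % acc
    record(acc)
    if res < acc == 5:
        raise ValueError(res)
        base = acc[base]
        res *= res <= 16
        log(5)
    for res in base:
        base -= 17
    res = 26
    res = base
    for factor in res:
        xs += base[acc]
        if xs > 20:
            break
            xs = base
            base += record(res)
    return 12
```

Transformed code:
def g(res, xs, base, acc):
    acc = 34 % acc
    record(acc)
    if res < acc == 5:
        raise ValueError(res)
    for res in base:
        base -= 17
    res = 26
    res = base
    for factor in res:
        xs += base[acc]
        if xs > 20:
            break
    return 12

11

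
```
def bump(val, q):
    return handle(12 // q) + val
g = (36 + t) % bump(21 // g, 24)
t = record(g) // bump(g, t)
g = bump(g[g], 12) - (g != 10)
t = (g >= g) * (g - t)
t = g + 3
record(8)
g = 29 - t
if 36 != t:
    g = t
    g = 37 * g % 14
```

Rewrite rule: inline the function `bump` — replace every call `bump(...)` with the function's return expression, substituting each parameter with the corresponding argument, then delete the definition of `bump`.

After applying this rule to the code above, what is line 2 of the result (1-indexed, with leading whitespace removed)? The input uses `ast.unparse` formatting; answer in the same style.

t = record(g) // (handle(12 // t) + g)

Transformed code:
g = (36 + t) % (handle(12 // 24) + 21 // g)
t = record(g) // (handle(12 // t) + g)
g = handle(12 // 12) + g[g] - (g != 10)
t = (g >= g) * (g - t)
t = g + 3
record(8)
g = 29 - t
if 36 != t:
    g = t
    g = 37 * g % 14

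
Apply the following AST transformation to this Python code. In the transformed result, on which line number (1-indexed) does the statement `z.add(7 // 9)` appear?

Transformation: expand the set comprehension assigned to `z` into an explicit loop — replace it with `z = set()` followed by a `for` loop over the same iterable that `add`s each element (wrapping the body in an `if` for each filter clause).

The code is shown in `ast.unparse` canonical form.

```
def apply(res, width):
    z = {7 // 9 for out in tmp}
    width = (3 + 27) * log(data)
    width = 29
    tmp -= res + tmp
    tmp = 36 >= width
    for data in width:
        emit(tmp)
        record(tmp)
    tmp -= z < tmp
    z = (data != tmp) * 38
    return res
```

Transformed code:
def apply(res, width):
    z = set()
    for out in tmp:
        z.add(7 // 9)
    width = (3 + 27) * log(data)
    width = 29
    tmp -= res + tmp
    tmp = 36 >= width
    for data in width:
        emit(tmp)
        record(tmp)
    tmp -= z < tmp
    z = (data != tmp) * 38
    return res

4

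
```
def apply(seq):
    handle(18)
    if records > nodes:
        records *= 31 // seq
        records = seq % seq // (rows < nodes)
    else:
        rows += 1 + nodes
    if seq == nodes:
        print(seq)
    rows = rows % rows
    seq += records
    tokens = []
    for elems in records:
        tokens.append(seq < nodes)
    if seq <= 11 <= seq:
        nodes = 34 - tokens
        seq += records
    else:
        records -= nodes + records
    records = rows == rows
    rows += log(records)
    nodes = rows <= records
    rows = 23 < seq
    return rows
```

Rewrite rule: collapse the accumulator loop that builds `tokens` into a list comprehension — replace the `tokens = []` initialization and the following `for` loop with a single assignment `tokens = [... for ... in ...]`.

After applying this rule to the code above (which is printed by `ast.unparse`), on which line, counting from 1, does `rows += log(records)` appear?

Transformed code:
def apply(seq):
    handle(18)
    if records > nodes:
        records *= 31 // seq
        records = seq % seq // (rows < nodes)
    else:
        rows += 1 + nodes
    if seq == nodes:
        print(seq)
    rows = rows % rows
    seq += records
    tokens = [seq < nodes for elems in records]
    if seq <= 11 <= seq:
        nodes = 34 - tokens
        seq += records
    else:
        records -= nodes + records
    records = rows == rows
    rows += log(records)
    nodes = rows <= records
    rows = 23 < seq
    return rows

19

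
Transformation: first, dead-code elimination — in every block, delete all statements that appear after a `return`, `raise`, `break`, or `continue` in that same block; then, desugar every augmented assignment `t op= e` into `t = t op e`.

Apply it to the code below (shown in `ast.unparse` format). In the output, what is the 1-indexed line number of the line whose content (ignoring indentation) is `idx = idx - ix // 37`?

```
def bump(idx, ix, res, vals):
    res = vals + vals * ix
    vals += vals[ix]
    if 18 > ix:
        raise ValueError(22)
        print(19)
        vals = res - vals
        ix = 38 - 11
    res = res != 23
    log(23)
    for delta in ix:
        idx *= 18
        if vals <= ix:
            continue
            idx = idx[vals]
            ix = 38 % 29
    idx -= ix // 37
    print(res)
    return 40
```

Transformed code:
def bump(idx, ix, res, vals):
    res = vals + vals * ix
    vals = vals + vals[ix]
    if 18 > ix:
        raise ValueError(22)
    res = res != 23
    log(23)
    for delta in ix:
        idx = idx * 18
        if vals <= ix:
            continue
    idx = idx - ix // 37
    print(res)
    return 40

12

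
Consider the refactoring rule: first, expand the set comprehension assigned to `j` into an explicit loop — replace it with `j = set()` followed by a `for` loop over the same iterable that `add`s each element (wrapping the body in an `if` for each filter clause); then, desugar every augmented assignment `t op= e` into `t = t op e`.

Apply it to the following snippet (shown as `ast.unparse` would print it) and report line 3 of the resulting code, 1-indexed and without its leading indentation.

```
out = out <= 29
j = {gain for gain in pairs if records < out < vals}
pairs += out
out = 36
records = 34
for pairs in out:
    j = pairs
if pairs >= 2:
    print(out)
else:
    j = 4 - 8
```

for gain in pairs:

Transformed code:
out = out <= 29
j = set()
for gain in pairs:
    if records < out < vals:
        j.add(gain)
pairs = pairs + out
out = 36
records = 34
for pairs in out:
    j = pairs
if pairs >= 2:
    print(out)
else:
    j = 4 - 8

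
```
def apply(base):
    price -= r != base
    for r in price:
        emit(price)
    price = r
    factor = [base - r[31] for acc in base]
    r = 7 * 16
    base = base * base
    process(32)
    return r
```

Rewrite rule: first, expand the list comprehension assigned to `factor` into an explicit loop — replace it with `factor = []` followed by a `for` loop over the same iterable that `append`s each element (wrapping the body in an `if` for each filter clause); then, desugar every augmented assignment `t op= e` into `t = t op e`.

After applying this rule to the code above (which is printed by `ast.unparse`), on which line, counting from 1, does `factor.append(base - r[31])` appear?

8

Transformed code:
def apply(base):
    price = price - (r != base)
    for r in price:
        emit(price)
    price = r
    factor = []
    for acc in base:
        factor.append(base - r[31])
    r = 7 * 16
    base = base * base
    process(32)
    return r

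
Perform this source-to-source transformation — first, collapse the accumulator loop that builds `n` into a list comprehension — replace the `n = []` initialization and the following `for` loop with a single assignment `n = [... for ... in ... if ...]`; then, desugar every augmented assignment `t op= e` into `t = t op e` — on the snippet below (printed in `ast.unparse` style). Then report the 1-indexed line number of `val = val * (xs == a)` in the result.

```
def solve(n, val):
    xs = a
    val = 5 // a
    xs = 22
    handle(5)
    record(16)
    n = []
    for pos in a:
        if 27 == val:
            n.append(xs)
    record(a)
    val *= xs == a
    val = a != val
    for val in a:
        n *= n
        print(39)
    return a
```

Transformed code:
def solve(n, val):
    xs = a
    val = 5 // a
    xs = 22
    handle(5)
    record(16)
    n = [xs for pos in a if 27 == val]
    record(a)
    val = val * (xs == a)
    val = a != val
    for val in a:
        n = n * n
        print(39)
    return a

9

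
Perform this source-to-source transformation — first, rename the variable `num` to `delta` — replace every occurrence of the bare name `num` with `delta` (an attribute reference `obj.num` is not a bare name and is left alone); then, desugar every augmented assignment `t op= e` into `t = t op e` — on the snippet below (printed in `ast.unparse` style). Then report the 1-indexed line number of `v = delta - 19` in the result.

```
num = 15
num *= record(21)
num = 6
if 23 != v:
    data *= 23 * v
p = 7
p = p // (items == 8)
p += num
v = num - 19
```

Transformed code:
delta = 15
delta = delta * record(21)
delta = 6
if 23 != v:
    data = data * (23 * v)
p = 7
p = p // (items == 8)
p = p + delta
v = delta - 19

9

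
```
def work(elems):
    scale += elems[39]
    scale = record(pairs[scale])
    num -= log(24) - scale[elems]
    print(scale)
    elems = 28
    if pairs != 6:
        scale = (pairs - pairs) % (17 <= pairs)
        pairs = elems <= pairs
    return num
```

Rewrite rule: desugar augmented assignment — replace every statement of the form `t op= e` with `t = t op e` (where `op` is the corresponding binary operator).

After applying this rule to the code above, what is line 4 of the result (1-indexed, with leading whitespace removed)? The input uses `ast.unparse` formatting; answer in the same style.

Transformed code:
def work(elems):
    scale = scale + elems[39]
    scale = record(pairs[scale])
    num = num - (log(24) - scale[elems])
    print(scale)
    elems = 28
    if pairs != 6:
        scale = (pairs - pairs) % (17 <= pairs)
        pairs = elems <= pairs
    return num

num = num - (log(24) - scale[elems])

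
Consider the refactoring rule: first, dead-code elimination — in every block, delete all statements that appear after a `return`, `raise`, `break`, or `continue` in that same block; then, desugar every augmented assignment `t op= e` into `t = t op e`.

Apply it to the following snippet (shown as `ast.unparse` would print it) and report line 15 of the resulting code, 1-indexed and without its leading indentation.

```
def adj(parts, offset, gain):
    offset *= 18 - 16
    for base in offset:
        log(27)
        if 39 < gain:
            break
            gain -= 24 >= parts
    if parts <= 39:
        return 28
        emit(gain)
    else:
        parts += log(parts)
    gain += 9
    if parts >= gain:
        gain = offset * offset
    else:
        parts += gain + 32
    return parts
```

parts = parts + (gain + 32)

Transformed code:
def adj(parts, offset, gain):
    offset = offset * (18 - 16)
    for base in offset:
        log(27)
        if 39 < gain:
            break
    if parts <= 39:
        return 28
    else:
        parts = parts + log(parts)
    gain = gain + 9
    if parts >= gain:
        gain = offset * offset
    else:
        parts = parts + (gain + 32)
    return parts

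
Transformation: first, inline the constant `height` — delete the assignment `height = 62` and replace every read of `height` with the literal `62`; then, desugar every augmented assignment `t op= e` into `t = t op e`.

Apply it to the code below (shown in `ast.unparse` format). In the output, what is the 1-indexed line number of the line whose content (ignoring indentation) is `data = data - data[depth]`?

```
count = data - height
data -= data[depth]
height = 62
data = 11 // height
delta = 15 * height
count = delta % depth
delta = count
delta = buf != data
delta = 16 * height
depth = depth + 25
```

Transformed code:
count = data - 62
data = data - data[depth]
data = 11 // 62
delta = 15 * 62
count = delta % depth
delta = count
delta = buf != data
delta = 16 * 62
depth = depth + 25

2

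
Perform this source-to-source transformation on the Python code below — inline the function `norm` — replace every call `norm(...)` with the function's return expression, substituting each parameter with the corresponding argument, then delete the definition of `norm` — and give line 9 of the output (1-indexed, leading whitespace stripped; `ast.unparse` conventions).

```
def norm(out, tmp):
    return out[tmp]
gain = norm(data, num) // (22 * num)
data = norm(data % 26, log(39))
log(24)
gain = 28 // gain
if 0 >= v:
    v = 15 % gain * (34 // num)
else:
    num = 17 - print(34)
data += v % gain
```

Transformed code:
gain = data[num] // (22 * num)
data = (data % 26)[log(39)]
log(24)
gain = 28 // gain
if 0 >= v:
    v = 15 % gain * (34 // num)
else:
    num = 17 - print(34)
data += v % gain

data += v % gain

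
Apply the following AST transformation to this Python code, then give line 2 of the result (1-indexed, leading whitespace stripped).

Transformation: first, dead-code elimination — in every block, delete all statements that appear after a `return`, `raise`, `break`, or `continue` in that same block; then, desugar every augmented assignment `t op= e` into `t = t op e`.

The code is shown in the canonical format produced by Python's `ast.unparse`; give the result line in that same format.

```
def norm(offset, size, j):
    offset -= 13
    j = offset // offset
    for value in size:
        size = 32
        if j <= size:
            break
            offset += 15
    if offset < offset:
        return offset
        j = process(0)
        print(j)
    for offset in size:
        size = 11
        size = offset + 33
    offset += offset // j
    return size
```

Transformed code:
def norm(offset, size, j):
    offset = offset - 13
    j = offset // offset
    for value in size:
        size = 32
        if j <= size:
            break
    if offset < offset:
        return offset
    for offset in size:
        size = 11
        size = offset + 33
    offset = offset + offset // j
    return size

offset = offset - 13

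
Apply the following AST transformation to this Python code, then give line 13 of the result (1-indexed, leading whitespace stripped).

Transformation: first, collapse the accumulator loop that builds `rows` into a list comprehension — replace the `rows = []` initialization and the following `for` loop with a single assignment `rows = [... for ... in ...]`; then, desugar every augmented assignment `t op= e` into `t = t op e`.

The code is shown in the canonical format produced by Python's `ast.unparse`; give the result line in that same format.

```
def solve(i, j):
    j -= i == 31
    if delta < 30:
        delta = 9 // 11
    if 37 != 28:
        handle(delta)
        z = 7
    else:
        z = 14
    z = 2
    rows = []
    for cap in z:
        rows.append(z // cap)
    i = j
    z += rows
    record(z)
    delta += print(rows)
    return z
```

Transformed code:
def solve(i, j):
    j = j - (i == 31)
    if delta < 30:
        delta = 9 // 11
    if 37 != 28:
        handle(delta)
        z = 7
    else:
        z = 14
    z = 2
    rows = [z // cap for cap in z]
    i = j
    z = z + rows
    record(z)
    delta = delta + print(rows)
    return z

z = z + rows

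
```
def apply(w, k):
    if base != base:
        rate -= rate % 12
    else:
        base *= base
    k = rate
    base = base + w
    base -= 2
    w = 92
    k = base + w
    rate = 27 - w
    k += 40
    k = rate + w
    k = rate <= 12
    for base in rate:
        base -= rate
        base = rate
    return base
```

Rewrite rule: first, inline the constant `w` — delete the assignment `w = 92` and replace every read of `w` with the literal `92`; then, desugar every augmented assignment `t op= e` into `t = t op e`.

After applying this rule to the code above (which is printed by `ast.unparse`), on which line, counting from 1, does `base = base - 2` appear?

8

Transformed code:
def apply(w, k):
    if base != base:
        rate = rate - rate % 12
    else:
        base = base * base
    k = rate
    base = base + 92
    base = base - 2
    k = base + 92
    rate = 27 - 92
    k = k + 40
    k = rate + 92
    k = rate <= 12
    for base in rate:
        base = base - rate
        base = rate
    return base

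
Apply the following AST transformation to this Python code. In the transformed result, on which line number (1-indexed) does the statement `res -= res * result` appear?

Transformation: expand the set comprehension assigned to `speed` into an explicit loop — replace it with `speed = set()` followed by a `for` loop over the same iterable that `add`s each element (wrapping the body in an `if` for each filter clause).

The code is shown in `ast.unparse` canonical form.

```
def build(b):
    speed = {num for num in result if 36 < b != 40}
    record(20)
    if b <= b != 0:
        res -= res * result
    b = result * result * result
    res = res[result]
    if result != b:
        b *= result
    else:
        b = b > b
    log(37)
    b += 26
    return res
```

Transformed code:
def build(b):
    speed = set()
    for num in result:
        if 36 < b != 40:
            speed.add(num)
    record(20)
    if b <= b != 0:
        res -= res * result
    b = result * result * result
    res = res[result]
    if result != b:
        b *= result
    else:
        b = b > b
    log(37)
    b += 26
    return res

8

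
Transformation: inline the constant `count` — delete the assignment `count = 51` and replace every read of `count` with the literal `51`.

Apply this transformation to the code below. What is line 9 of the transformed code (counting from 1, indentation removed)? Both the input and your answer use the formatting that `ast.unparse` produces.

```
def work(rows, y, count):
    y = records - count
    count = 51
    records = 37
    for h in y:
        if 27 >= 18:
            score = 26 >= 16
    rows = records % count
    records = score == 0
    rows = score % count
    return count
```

Transformed code:
def work(rows, y, count):
    y = records - 51
    records = 37
    for h in y:
        if 27 >= 18:
            score = 26 >= 16
    rows = records % 51
    records = score == 0
    rows = score % 51
    return 51

rows = score % 51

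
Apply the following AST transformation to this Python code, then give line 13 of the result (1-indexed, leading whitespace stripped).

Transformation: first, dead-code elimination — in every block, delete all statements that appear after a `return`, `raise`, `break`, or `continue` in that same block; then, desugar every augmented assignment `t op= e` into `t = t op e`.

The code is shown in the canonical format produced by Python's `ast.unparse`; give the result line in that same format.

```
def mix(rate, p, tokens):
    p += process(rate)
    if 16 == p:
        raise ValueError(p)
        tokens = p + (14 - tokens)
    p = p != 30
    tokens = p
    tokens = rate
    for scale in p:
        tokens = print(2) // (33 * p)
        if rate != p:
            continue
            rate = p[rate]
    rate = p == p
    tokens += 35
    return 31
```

Transformed code:
def mix(rate, p, tokens):
    p = p + process(rate)
    if 16 == p:
        raise ValueError(p)
    p = p != 30
    tokens = p
    tokens = rate
    for scale in p:
        tokens = print(2) // (33 * p)
        if rate != p:
            continue
    rate = p == p
    tokens = tokens + 35
    return 31

tokens = tokens + 35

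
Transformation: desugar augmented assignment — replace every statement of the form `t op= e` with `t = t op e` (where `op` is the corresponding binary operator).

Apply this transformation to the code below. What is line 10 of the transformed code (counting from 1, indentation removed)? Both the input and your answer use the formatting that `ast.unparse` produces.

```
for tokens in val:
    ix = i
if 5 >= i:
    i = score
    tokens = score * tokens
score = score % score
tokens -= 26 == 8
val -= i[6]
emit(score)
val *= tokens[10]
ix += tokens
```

Transformed code:
for tokens in val:
    ix = i
if 5 >= i:
    i = score
    tokens = score * tokens
score = score % score
tokens = tokens - (26 == 8)
val = val - i[6]
emit(score)
val = val * tokens[10]
ix = ix + tokens

val = val * tokens[10]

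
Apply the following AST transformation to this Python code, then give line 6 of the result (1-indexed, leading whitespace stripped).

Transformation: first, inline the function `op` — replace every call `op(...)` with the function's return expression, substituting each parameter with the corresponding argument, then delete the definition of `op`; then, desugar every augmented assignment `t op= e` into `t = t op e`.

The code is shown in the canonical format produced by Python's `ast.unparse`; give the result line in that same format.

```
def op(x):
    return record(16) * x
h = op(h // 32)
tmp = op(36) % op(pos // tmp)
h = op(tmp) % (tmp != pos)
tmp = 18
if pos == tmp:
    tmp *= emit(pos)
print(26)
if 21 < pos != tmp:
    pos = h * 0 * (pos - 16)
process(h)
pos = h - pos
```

Transformed code:
h = record(16) * (h // 32)
tmp = record(16) * 36 % (record(16) * (pos // tmp))
h = record(16) * tmp % (tmp != pos)
tmp = 18
if pos == tmp:
    tmp = tmp * emit(pos)
print(26)
if 21 < pos != tmp:
    pos = h * 0 * (pos - 16)
process(h)
pos = h - pos

tmp = tmp * emit(pos)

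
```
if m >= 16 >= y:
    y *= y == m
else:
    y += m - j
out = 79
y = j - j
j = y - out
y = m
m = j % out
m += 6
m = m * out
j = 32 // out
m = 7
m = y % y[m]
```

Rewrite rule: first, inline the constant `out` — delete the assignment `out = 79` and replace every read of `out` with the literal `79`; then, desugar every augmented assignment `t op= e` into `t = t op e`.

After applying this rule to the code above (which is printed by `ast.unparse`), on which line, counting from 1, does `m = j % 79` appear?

8

Transformed code:
if m >= 16 >= y:
    y = y * (y == m)
else:
    y = y + (m - j)
y = j - j
j = y - 79
y = m
m = j % 79
m = m + 6
m = m * 79
j = 32 // 79
m = 7
m = y % y[m]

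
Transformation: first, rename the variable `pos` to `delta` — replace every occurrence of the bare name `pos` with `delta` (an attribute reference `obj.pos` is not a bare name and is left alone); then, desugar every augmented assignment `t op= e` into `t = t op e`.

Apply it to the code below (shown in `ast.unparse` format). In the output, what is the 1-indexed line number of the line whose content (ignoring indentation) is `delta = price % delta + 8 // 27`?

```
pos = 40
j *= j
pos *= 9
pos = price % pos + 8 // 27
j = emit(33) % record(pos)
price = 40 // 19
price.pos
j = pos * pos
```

4

Transformed code:
delta = 40
j = j * j
delta = delta * 9
delta = price % delta + 8 // 27
j = emit(33) % record(delta)
price = 40 // 19
price.pos
j = delta * delta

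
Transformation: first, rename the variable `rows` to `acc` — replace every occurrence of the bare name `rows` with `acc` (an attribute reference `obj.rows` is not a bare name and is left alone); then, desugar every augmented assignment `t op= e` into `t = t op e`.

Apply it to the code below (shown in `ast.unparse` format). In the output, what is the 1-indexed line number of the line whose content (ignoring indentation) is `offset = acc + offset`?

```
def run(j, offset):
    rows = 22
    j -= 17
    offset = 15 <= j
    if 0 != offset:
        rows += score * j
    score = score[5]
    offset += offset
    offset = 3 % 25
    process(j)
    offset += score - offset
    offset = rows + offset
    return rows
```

12

Transformed code:
def run(j, offset):
    acc = 22
    j = j - 17
    offset = 15 <= j
    if 0 != offset:
        acc = acc + score * j
    score = score[5]
    offset = offset + offset
    offset = 3 % 25
    process(j)
    offset = offset + (score - offset)
    offset = acc + offset
    return acc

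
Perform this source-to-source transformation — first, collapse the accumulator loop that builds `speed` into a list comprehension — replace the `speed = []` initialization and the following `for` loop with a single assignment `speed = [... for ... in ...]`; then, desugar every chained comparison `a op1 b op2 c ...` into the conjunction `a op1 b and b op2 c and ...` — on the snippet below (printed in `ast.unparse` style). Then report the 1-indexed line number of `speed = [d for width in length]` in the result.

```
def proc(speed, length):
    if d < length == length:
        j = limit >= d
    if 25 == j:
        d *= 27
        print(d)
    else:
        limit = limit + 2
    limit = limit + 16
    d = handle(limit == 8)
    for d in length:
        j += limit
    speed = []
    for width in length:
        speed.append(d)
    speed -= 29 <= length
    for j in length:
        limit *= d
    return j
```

13

Transformed code:
def proc(speed, length):
    if d < length and length == length:
        j = limit >= d
    if 25 == j:
        d *= 27
        print(d)
    else:
        limit = limit + 2
    limit = limit + 16
    d = handle(limit == 8)
    for d in length:
        j += limit
    speed = [d for width in length]
    speed -= 29 <= length
    for j in length:
        limit *= d
    return j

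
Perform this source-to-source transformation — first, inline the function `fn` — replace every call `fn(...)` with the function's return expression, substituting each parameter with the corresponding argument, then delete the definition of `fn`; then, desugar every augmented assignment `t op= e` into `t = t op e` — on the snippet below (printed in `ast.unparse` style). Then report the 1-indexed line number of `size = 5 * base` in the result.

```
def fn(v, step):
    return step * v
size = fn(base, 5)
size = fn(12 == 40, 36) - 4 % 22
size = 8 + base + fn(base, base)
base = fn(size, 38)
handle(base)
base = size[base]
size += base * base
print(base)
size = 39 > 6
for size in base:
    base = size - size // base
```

1

Transformed code:
size = 5 * base
size = 36 * (12 == 40) - 4 % 22
size = 8 + base + base * base
base = 38 * size
handle(base)
base = size[base]
size = size + base * base
print(base)
size = 39 > 6
for size in base:
    base = size - size // base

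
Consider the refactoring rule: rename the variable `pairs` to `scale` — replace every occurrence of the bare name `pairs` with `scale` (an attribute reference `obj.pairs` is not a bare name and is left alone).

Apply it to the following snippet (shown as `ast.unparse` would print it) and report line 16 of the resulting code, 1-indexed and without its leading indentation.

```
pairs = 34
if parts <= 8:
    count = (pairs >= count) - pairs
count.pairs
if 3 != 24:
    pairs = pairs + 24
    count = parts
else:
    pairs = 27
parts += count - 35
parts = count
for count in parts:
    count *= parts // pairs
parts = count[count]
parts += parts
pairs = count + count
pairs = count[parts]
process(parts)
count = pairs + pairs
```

Transformed code:
scale = 34
if parts <= 8:
    count = (scale >= count) - scale
count.pairs
if 3 != 24:
    scale = scale + 24
    count = parts
else:
    scale = 27
parts += count - 35
parts = count
for count in parts:
    count *= parts // scale
parts = count[count]
parts += parts
scale = count + count
scale = count[parts]
process(parts)
count = scale + scale

scale = count + count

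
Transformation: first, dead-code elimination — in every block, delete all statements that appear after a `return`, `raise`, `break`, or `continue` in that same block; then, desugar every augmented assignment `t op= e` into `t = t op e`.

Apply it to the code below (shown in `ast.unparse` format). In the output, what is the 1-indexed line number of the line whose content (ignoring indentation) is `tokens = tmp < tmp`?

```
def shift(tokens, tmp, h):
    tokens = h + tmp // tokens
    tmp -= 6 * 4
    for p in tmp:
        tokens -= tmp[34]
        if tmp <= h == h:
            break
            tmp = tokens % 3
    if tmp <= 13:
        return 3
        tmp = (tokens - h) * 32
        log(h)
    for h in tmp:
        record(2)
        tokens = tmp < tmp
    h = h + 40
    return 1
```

12

Transformed code:
def shift(tokens, tmp, h):
    tokens = h + tmp // tokens
    tmp = tmp - 6 * 4
    for p in tmp:
        tokens = tokens - tmp[34]
        if tmp <= h == h:
            break
    if tmp <= 13:
        return 3
    for h in tmp:
        record(2)
        tokens = tmp < tmp
    h = h + 40
    return 1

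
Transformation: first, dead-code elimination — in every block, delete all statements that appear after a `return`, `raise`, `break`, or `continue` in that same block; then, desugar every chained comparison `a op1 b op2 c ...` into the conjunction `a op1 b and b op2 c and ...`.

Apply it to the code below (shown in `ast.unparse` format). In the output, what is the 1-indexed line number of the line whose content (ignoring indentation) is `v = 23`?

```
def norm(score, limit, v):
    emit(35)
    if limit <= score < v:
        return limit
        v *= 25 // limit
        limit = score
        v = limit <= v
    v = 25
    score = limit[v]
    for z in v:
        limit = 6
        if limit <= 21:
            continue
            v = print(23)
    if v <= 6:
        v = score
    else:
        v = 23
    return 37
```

Transformed code:
def norm(score, limit, v):
    emit(35)
    if limit <= score and score < v:
        return limit
    v = 25
    score = limit[v]
    for z in v:
        limit = 6
        if limit <= 21:
            continue
    if v <= 6:
        v = score
    else:
        v = 23
    return 37

14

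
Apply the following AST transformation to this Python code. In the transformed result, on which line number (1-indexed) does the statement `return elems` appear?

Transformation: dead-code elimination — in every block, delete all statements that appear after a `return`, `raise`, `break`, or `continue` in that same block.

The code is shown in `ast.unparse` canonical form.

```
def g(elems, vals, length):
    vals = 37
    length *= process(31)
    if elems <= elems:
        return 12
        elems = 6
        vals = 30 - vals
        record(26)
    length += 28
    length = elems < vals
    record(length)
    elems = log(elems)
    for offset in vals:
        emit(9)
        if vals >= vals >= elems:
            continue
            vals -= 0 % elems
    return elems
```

14

Transformed code:
def g(elems, vals, length):
    vals = 37
    length *= process(31)
    if elems <= elems:
        return 12
    length += 28
    length = elems < vals
    record(length)
    elems = log(elems)
    for offset in vals:
        emit(9)
        if vals >= vals >= elems:
            continue
    return elems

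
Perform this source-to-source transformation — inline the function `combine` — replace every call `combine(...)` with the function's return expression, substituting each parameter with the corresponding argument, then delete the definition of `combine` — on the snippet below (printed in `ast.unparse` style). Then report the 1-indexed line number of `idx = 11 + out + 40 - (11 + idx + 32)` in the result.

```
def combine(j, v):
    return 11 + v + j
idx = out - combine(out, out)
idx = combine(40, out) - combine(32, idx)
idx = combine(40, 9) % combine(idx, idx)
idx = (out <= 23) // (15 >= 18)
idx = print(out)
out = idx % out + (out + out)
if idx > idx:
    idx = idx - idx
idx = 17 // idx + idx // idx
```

2

Transformed code:
idx = out - (11 + out + out)
idx = 11 + out + 40 - (11 + idx + 32)
idx = (11 + 9 + 40) % (11 + idx + idx)
idx = (out <= 23) // (15 >= 18)
idx = print(out)
out = idx % out + (out + out)
if idx > idx:
    idx = idx - idx
idx = 17 // idx + idx // idx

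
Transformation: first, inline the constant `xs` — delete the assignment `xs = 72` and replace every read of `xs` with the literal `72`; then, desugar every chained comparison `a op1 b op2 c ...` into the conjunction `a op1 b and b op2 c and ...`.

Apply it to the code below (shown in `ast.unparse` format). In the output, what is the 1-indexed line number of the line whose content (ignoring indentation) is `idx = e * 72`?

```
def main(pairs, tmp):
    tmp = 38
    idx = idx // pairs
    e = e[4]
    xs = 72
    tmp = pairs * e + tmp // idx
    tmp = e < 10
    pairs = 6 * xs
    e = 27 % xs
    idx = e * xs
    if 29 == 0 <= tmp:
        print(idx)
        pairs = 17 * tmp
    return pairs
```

Transformed code:
def main(pairs, tmp):
    tmp = 38
    idx = idx // pairs
    e = e[4]
    tmp = pairs * e + tmp // idx
    tmp = e < 10
    pairs = 6 * 72
    e = 27 % 72
    idx = e * 72
    if 29 == 0 and 0 <= tmp:
        print(idx)
        pairs = 17 * tmp
    return pairs

9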